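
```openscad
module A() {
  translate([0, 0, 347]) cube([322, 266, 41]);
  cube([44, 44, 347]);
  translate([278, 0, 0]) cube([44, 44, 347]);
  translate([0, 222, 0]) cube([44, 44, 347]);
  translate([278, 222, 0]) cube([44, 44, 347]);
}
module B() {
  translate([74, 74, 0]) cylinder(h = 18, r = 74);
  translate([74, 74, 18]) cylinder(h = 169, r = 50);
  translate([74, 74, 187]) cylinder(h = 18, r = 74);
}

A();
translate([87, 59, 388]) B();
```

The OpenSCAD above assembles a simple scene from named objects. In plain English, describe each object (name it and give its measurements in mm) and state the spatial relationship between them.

A is a four-legged stool. The seat is a 322×266×41 mm slab whose top surface is at z = 388 mm; four square legs, each 44×44 mm in cross-section, run from the floor (z = 0) to the underside of the seat, each flush with a corner of the seat.

B is a spool: two coaxial disc flanges of radius 74 mm and thickness 18 mm, joined by a core cylinder of radius 50 mm and height 169 mm. The lower flange rests on z = 0 and the three cylinders share a vertical axis.

The spool is on top of the stool, centred.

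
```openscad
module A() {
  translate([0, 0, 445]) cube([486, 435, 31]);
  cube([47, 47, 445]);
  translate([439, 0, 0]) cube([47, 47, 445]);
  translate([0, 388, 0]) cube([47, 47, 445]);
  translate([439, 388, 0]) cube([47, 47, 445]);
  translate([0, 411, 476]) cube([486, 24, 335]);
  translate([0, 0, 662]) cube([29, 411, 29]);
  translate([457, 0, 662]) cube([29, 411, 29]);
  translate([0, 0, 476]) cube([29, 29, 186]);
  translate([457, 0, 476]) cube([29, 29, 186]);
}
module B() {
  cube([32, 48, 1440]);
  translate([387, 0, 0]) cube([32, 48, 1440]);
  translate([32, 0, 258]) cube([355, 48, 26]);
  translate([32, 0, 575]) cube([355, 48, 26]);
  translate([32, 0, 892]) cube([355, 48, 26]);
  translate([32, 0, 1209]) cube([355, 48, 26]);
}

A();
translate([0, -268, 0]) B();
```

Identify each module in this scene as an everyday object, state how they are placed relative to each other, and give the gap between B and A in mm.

A is a chair. B is a ladder. The ladder is on the floor beside the chair on its −y side. The gap between the ladder and the chair is 220 mm.

The ladder's nearest face is 220 mm from the chair's −y face.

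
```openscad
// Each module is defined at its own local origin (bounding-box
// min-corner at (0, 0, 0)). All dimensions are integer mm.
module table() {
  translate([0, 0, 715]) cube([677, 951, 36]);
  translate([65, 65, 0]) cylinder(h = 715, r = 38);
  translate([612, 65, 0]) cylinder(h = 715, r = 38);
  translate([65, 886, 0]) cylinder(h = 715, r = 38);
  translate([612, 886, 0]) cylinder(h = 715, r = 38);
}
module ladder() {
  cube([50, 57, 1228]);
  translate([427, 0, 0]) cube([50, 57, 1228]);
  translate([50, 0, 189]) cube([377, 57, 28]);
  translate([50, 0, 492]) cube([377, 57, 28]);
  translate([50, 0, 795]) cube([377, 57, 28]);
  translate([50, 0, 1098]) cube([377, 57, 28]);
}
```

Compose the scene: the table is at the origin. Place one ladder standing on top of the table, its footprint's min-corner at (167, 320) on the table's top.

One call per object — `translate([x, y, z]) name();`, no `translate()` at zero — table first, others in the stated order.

table();
translate([167, 320, 751]) ladder();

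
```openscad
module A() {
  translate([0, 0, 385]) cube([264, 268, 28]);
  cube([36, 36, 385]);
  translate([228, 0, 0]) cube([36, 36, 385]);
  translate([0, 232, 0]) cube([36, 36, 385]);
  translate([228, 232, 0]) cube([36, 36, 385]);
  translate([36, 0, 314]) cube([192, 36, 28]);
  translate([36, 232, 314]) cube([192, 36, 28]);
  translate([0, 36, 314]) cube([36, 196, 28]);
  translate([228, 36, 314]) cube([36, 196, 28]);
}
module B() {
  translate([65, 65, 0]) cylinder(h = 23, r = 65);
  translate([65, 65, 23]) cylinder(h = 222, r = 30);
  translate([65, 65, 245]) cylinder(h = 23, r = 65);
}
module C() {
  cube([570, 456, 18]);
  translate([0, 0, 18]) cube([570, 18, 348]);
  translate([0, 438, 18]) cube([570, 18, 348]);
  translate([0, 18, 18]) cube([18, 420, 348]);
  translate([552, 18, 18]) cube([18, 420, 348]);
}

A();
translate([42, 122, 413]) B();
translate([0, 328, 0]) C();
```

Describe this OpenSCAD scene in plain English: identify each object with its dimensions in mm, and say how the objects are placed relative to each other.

A is a four-legged stool. The seat is 264×268 mm, 28 mm thick, top at z = 413 mm. It stands on four square legs, each 36×36 mm in cross-section, from z = 0 to the seat underside, each flush with a corner of the seat. Four stretchers, 36 mm wide and 28 mm tall, connect adjacent legs with their undersides at z = 314 mm, each running between the inner faces of the legs it joins and aligned with the legs' outer faces on the other axis.

B is a spool: two coaxial disc flanges of radius 65 mm and thickness 23 mm, joined by a core cylinder of radius 30 mm and height 222 mm. The lower flange rests on z = 0 and the three cylinders share a vertical axis.

C is an open storage box with external size 570×456×366 mm and wall thickness 18 mm (the base is also 18 mm thick). The base covers the whole footprint; the four walls stand on the base, with the y-facing walls full-width and the x-facing walls fitting between their inner faces.

The spool is on top of the stool. The open box is on the floor beside the stool on its +y side.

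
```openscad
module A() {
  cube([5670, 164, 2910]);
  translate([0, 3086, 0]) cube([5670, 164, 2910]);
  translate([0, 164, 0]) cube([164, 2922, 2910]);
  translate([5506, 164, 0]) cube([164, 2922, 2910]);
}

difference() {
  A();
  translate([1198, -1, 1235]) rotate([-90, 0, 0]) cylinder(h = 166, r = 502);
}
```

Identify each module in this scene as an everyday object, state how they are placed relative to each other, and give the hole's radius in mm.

The subtracted cylinder has r = 502 mm.

A is a house frame. The house frame has a circular hole through its front wall. The hole's radius is 502 mm.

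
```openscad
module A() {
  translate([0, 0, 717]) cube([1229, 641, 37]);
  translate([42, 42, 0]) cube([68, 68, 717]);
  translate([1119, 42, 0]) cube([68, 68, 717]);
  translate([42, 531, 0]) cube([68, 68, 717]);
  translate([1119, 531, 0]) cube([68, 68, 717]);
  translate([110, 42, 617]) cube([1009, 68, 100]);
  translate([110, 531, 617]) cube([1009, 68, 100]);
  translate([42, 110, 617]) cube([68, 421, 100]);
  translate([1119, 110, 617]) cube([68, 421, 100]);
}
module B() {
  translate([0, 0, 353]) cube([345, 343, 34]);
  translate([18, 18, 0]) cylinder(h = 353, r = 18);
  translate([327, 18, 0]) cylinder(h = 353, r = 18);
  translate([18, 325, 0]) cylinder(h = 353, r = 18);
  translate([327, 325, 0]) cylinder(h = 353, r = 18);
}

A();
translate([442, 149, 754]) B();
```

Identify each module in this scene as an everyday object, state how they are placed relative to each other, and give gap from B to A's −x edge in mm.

A is a table. B is a stool. The stool is on top of the table, centred. The gap from the stool to the table's −x edge is 442 mm.

The stool's min-x is at 442; the table's min-x is 0; gap = 442 mm.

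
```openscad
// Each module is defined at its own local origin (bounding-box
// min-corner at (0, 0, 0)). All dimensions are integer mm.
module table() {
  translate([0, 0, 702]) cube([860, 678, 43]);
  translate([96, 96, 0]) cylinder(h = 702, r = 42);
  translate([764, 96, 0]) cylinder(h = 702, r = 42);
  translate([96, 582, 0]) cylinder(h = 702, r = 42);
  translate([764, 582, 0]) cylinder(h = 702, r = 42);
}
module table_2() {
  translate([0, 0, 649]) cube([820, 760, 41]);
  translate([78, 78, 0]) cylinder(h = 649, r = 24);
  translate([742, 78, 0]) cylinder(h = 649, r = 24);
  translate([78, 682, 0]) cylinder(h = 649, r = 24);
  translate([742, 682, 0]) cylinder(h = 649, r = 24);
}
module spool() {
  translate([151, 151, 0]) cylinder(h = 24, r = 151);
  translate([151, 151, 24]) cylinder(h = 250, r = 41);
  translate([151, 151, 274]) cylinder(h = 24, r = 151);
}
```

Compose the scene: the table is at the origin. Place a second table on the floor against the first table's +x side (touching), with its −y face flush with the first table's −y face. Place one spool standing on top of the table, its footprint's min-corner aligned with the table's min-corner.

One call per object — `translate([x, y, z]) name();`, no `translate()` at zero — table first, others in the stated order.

table();
translate([860, 0, 0]) table_2();
translate([0, 0, 745]) spool();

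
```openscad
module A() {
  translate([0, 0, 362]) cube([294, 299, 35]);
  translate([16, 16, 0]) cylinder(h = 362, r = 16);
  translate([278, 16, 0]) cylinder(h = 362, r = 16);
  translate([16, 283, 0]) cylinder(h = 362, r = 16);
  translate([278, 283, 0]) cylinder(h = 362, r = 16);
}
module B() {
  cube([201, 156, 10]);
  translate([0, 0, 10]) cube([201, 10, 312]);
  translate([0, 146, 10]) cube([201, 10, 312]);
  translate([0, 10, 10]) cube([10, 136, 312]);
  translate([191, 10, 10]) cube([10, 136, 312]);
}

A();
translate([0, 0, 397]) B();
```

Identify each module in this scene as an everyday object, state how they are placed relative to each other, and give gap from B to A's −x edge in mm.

The open box's min-x is at 0; the stool's min-x is 0; gap = 0 mm.

A is a stool. B is an open box. The open box is on top of the stool. The gap from the open box to the stool's −x edge is 0 mm.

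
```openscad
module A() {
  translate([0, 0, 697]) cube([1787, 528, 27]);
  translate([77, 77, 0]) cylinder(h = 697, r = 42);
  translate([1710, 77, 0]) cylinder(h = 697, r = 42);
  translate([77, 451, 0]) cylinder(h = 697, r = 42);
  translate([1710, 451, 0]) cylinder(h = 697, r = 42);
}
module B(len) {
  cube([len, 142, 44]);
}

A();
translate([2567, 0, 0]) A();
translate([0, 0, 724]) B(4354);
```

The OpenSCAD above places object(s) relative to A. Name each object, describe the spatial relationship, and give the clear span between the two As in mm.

A is a table. B is a beam. A beam spans the tops of two tables. The clear span between the two tables is 780 mm.

Second table starts at x = 2567; first ends at x = 1787; clear span = 2567 − 1787 = 780 mm.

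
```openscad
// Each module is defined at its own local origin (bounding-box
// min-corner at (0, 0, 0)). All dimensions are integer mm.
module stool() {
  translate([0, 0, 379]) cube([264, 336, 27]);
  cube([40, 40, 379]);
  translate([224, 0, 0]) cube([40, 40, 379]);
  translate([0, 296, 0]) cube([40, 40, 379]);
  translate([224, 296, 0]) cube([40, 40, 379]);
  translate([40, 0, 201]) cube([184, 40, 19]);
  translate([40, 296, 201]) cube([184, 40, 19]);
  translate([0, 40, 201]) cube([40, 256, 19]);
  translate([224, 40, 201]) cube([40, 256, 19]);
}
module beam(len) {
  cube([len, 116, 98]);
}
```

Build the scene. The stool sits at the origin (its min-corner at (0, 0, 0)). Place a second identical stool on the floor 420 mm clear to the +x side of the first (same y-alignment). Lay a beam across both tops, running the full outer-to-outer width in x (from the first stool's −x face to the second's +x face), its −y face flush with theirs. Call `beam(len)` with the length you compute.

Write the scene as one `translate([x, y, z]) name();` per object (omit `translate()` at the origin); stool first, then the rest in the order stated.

stool();
translate([684, 0, 0]) stool();
translate([0, 0, 406]) beam(948);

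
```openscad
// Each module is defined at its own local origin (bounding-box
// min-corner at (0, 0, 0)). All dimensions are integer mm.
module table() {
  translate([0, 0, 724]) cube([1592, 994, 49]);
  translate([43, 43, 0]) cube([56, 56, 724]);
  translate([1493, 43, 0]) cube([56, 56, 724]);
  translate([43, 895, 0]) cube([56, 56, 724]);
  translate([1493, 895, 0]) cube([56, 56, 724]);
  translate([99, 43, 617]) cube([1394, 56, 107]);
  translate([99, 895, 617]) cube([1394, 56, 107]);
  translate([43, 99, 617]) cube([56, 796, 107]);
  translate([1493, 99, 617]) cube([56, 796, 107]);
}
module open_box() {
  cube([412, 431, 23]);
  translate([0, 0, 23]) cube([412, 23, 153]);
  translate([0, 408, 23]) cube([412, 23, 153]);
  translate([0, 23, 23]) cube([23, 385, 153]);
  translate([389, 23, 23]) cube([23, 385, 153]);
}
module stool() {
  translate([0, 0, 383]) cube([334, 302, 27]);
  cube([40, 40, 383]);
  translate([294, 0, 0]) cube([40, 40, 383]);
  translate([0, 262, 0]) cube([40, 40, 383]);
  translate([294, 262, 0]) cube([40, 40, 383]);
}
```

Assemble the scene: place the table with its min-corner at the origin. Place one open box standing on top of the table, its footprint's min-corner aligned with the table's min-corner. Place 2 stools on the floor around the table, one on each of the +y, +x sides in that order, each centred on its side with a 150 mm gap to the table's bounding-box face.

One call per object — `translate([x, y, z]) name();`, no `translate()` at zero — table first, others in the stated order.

table();
translate([0, 0, 773]) open_box();
translate([629, 1144, 0]) stool();
translate([1742, 346, 0]) stool();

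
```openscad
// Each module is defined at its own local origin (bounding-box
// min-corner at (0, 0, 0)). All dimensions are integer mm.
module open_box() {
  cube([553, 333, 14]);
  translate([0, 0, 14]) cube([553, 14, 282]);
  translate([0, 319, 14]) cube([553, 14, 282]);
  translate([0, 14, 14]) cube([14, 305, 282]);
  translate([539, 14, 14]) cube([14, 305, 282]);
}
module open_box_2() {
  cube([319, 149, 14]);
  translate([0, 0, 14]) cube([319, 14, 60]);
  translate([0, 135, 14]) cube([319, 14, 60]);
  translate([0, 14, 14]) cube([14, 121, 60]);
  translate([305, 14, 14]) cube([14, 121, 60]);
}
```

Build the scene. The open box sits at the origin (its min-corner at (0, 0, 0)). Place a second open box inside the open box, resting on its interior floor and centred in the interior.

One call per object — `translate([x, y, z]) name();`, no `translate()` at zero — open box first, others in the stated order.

open_box();
translate([117, 92, 14]) open_box_2();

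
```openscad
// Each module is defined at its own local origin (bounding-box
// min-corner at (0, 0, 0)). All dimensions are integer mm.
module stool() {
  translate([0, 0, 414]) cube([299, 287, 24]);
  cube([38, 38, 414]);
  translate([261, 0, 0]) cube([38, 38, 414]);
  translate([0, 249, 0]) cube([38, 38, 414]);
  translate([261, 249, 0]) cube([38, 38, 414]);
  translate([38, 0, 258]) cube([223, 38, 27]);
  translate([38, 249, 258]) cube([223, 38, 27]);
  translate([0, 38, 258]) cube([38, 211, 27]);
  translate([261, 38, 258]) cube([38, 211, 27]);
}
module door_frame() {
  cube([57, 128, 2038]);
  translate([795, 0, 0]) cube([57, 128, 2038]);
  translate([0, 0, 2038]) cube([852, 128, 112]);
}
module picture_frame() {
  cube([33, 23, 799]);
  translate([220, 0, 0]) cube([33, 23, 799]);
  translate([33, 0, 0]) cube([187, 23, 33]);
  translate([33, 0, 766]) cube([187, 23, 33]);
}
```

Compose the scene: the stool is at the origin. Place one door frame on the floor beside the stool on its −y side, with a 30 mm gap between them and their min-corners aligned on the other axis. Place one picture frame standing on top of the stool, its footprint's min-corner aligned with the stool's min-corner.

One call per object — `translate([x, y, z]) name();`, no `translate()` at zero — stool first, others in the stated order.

stool();
translate([0, -158, 0]) door_frame();
translate([0, 0, 438]) picture_frame();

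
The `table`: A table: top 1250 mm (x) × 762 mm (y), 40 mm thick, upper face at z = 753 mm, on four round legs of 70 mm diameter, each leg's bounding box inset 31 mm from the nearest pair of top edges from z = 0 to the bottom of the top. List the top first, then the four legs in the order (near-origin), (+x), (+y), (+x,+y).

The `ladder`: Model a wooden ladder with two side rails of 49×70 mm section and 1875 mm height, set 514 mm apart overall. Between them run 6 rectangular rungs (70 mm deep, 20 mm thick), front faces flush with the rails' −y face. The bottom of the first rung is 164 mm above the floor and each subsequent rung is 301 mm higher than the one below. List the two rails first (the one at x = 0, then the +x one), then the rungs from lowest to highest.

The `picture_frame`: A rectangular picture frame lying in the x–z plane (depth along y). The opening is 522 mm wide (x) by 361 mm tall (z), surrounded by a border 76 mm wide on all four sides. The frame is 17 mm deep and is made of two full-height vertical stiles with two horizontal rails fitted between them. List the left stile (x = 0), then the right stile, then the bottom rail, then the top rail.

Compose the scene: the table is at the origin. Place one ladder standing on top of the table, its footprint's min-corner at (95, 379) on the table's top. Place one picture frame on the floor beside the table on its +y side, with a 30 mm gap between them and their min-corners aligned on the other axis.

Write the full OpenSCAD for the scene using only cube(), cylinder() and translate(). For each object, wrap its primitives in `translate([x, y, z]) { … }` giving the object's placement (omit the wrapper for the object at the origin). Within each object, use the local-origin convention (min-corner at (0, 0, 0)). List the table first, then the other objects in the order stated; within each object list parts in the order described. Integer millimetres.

translate([0, 0, 713]) cube([1250, 762, 40]);
translate([66, 66, 0]) cylinder(h = 713, r = 35);
translate([1184, 66, 0]) cylinder(h = 713, r = 35);
translate([66, 696, 0]) cylinder(h = 713, r = 35);
translate([1184, 696, 0]) cylinder(h = 713, r = 35);
translate([95, 379, 753]) {
  cube([49, 70, 1875]);
  translate([465, 0, 0]) cube([49, 70, 1875]);
  translate([49, 0, 164]) cube([416, 70, 20]);
  translate([49, 0, 465]) cube([416, 70, 20]);
  translate([49, 0, 766]) cube([416, 70, 20]);
  translate([49, 0, 1067]) cube([416, 70, 20]);
  translate([49, 0, 1368]) cube([416, 70, 20]);
  translate([49, 0, 1669]) cube([416, 70, 20]);
}
translate([0, 792, 0]) {
  cube([76, 17, 513]);
  translate([598, 0, 0]) cube([76, 17, 513]);
  translate([76, 0, 0]) cube([522, 17, 76]);
  translate([76, 0, 437]) cube([522, 17, 76]);
}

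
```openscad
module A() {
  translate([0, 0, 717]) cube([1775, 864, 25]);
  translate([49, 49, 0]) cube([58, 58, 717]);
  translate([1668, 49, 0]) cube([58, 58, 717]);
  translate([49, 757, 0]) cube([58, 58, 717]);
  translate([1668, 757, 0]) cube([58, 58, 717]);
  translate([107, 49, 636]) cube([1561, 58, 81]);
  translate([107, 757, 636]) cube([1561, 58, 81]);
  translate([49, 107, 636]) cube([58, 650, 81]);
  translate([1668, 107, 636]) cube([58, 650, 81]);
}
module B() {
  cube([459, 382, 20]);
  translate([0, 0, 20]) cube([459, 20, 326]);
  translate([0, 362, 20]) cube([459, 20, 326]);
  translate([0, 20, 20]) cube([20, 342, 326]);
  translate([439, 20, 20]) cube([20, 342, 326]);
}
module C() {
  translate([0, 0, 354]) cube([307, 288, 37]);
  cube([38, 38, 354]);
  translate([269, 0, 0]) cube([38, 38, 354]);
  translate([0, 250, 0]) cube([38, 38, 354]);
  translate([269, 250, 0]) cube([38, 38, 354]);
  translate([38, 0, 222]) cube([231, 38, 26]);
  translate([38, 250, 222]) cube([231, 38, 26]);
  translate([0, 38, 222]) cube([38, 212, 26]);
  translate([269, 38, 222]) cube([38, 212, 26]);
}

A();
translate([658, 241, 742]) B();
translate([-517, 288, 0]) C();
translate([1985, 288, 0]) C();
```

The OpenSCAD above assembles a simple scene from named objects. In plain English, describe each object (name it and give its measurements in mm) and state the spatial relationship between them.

A is a table with a 1775×864 mm rectangular top, 25 mm thick, top surface at z = 742 mm, supported by four 58×58 mm square legs, each inset 49 mm from the nearest pair of top edges, running from the floor. Four apron rails, 58 mm thick and 81 mm tall, run between adjacent legs with their top edges flush with the underside of the top and their outer faces flush with the legs' outer faces.

B is an open-topped rectangular box: outside dimensions 459×382×346 mm, with a uniform wall and base thickness of 20 mm. The base is a full 459×382 slab on the floor; four walls sit on top of the base. The front and back walls (the −y and +y sides) span the full width; the two side walls fit between them.

C is a four-legged stool. The seat is 307×288 mm, 37 mm thick, top at z = 391 mm. It stands on four square legs, each 38×38 mm in cross-section, from z = 0 to the seat underside, each flush with a corner of the seat. Four stretchers, 38 mm wide and 26 mm tall, connect adjacent legs with their undersides at z = 222 mm, each running between the inner faces of the legs it joins and aligned with the legs' outer faces on the other axis.

The open box is on top of the table, centred. Two stools sit around the table at the −x, +x sides.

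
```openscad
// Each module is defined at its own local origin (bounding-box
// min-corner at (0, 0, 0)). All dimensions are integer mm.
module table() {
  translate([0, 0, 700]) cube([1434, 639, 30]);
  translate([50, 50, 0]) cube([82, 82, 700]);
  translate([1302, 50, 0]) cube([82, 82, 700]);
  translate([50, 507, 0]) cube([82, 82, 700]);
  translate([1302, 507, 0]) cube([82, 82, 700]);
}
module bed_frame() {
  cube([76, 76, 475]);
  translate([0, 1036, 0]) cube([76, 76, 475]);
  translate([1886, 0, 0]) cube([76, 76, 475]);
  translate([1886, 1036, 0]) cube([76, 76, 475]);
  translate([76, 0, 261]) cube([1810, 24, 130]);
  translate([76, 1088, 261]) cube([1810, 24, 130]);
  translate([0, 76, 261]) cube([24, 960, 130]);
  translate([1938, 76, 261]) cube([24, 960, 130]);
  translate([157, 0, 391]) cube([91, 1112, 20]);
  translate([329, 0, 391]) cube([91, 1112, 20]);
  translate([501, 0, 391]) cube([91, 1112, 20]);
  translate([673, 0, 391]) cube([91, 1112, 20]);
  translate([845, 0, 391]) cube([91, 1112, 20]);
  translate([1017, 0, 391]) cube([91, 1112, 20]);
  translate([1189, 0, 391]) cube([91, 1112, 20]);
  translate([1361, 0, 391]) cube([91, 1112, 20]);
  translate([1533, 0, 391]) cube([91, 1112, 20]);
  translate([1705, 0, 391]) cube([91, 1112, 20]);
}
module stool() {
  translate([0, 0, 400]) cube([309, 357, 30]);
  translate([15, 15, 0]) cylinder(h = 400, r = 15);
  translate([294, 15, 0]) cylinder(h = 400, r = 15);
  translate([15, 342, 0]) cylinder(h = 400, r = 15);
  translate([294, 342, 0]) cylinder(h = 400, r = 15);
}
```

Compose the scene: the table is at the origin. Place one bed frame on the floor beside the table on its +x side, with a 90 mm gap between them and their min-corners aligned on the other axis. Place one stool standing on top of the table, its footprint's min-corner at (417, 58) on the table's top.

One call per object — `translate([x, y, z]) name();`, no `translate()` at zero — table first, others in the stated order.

table();
translate([1524, 0, 0]) bed_frame();
translate([417, 58, 730]) stool();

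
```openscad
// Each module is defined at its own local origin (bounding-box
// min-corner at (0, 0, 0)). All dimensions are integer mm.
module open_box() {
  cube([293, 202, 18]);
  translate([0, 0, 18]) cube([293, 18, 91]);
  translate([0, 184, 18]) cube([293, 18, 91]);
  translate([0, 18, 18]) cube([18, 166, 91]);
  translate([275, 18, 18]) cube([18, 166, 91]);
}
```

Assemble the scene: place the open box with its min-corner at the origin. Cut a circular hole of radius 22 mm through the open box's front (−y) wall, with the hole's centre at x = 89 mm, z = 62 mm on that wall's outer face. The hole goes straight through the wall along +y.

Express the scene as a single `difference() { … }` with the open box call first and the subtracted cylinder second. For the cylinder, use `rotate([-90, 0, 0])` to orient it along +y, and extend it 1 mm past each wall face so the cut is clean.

difference() {
  open_box();
  translate([89, -1, 62]) rotate([-90, 0, 0]) cylinder(h = 20, r = 22);
}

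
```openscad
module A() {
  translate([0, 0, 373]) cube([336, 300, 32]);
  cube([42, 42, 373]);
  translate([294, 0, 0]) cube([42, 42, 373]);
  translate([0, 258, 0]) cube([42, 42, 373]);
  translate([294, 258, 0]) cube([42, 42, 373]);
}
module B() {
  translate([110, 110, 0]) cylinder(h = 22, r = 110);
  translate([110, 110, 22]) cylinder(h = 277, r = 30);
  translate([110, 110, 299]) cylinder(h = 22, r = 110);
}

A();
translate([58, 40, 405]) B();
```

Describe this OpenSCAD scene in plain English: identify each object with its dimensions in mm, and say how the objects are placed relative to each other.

A is a simple wooden stool: a rectangular seat 336 mm (x) by 300 mm (y), 32 mm thick, top face at z = 405 mm, on four square legs, each 42×42 mm in cross-section. The legs rest on z = 0, each flush with a corner of the seat.

B is a spool: two coaxial disc flanges of radius 110 mm and thickness 22 mm, joined by a core cylinder of radius 30 mm and height 277 mm. The lower flange rests on z = 0 and the three cylinders share a vertical axis.

The spool is on top of the stool, centred.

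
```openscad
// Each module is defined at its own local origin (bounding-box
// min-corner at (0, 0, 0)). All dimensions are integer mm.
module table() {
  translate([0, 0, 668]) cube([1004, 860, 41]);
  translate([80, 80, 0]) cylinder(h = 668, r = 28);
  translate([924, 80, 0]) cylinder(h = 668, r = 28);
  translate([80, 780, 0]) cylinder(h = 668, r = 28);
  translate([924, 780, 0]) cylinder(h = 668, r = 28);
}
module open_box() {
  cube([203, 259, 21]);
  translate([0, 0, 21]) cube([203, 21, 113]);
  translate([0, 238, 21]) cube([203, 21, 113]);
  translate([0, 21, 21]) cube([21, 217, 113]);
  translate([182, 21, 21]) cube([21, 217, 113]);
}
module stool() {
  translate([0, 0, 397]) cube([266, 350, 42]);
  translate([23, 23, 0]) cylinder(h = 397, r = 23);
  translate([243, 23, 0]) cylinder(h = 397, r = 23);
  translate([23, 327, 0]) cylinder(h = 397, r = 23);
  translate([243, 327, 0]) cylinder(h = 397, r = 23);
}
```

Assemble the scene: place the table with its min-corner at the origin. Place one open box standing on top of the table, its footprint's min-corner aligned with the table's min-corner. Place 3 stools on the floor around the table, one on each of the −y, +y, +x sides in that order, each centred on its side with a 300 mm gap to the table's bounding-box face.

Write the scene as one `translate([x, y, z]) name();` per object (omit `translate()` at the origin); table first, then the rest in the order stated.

table();
translate([0, 0, 709]) open_box();
translate([369, -650, 0]) stool();
translate([369, 1160, 0]) stool();
translate([1304, 255, 0]) stool();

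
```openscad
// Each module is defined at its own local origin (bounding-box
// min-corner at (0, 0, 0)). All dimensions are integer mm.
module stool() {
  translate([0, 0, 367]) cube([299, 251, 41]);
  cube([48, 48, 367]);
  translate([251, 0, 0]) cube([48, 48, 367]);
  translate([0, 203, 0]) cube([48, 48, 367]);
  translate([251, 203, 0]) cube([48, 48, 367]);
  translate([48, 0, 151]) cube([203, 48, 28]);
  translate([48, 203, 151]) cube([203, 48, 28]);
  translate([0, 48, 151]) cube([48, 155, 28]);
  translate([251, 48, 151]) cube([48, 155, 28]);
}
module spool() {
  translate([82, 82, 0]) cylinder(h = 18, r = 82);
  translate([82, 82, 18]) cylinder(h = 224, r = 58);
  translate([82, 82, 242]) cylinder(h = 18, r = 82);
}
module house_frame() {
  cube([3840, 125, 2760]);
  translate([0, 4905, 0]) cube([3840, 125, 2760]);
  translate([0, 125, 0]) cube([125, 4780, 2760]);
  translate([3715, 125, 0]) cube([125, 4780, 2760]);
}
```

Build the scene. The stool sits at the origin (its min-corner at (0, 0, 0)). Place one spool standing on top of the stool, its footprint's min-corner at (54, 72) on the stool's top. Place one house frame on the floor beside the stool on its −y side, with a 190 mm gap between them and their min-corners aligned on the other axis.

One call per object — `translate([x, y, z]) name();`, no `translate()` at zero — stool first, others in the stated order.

stool();
translate([54, 72, 408]) spool();
translate([0, -5220, 0]) house_frame();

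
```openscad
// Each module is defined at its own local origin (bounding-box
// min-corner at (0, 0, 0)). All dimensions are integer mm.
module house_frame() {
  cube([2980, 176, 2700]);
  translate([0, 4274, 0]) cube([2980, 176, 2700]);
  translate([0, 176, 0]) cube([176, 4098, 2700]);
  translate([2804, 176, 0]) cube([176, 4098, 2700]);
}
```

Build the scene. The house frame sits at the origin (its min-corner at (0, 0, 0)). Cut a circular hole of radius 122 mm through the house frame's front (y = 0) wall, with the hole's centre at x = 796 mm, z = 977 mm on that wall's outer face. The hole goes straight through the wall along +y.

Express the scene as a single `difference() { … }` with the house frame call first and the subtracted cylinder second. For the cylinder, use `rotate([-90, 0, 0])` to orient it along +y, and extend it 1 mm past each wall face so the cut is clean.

difference() {
  house_frame();
  translate([796, -1, 977]) rotate([-90, 0, 0]) cylinder(h = 178, r = 122);
}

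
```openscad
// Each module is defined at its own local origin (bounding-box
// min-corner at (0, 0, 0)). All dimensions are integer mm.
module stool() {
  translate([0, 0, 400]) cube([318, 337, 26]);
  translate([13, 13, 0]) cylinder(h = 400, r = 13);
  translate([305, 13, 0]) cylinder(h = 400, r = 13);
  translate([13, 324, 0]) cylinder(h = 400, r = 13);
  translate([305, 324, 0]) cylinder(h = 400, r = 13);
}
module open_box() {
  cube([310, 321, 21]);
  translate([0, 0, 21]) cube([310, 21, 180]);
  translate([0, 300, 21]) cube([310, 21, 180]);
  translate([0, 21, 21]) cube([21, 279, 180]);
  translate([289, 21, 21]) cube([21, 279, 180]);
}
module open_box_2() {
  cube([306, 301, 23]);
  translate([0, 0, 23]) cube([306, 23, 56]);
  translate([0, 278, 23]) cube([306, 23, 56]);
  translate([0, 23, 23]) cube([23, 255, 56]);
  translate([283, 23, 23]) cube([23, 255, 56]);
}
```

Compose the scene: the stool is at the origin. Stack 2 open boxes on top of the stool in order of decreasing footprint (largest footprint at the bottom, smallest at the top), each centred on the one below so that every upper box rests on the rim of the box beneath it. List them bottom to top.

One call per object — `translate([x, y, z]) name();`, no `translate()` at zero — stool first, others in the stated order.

stool();
translate([4, 8, 426]) open_box();
translate([6, 18, 627]) open_box_2();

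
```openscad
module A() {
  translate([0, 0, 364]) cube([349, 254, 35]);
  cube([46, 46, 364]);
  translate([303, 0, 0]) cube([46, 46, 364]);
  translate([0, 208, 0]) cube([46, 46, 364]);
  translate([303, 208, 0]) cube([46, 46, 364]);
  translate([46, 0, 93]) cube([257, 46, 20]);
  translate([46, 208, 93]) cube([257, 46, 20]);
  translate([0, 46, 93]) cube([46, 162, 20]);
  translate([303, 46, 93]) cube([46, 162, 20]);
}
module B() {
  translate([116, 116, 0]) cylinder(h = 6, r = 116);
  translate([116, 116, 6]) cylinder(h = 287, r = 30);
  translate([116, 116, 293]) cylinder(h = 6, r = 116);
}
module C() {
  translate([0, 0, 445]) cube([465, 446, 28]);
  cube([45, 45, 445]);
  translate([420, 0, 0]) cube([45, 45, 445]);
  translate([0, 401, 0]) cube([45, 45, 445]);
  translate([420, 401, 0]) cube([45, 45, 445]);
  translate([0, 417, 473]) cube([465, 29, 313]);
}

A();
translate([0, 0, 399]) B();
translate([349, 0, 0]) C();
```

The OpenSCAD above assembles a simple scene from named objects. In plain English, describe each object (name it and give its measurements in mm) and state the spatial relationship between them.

A is a simple wooden stool: a rectangular seat 349 mm (x) by 254 mm (y), 35 mm thick, top face at z = 399 mm, on four square legs, each 46×46 mm in cross-section. The legs rest on z = 0, each flush with a corner of the seat. Four stretchers, 46 mm wide and 20 mm tall, connect adjacent legs with their undersides at z = 93 mm, each running between the inner faces of the legs it joins and aligned with the legs' outer faces on the other axis.

B is a spool: two coaxial disc flanges of radius 116 mm and thickness 6 mm, joined by a core cylinder of radius 30 mm and height 287 mm. The lower flange rests on z = 0 and the three cylinders share a vertical axis.

C is a chair. The seat is a 465×446×28 mm slab with its top at z = 473 mm, on four 45×45 mm corner legs (flush with the seat edges, standing on z = 0). A flat backrest 29 mm thick, 313 mm tall, spans the full seat width and rises from the seat top along its +y edge, rear face flush with the rear of the seat.

The spool is on top of the stool. The chair is against the stool's +x side, with their −y faces flush.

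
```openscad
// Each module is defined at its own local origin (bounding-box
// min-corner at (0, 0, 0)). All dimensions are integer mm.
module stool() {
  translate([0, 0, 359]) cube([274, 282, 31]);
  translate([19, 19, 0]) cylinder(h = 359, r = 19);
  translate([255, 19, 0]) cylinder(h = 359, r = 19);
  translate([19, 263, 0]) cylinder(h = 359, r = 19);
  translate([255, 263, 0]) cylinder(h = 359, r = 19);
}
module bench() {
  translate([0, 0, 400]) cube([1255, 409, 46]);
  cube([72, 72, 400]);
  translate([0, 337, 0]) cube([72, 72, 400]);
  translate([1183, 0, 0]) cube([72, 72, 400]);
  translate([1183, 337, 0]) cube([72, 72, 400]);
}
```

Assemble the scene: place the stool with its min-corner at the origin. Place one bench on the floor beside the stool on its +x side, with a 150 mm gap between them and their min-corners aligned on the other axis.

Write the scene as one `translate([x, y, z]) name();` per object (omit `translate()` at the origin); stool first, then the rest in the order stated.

stool();
translate([424, 0, 0]) bench();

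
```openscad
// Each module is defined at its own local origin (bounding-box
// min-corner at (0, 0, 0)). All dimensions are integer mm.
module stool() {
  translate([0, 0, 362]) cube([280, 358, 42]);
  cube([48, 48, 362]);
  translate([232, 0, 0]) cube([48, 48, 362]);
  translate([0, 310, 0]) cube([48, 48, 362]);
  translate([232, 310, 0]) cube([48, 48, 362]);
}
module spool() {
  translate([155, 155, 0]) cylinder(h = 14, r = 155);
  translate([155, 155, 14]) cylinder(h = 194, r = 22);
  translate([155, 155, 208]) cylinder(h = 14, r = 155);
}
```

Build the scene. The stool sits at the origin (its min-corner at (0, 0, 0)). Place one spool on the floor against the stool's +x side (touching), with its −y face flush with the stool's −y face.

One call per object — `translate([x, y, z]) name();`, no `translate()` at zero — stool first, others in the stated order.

stool();
translate([280, 0, 0]) spool();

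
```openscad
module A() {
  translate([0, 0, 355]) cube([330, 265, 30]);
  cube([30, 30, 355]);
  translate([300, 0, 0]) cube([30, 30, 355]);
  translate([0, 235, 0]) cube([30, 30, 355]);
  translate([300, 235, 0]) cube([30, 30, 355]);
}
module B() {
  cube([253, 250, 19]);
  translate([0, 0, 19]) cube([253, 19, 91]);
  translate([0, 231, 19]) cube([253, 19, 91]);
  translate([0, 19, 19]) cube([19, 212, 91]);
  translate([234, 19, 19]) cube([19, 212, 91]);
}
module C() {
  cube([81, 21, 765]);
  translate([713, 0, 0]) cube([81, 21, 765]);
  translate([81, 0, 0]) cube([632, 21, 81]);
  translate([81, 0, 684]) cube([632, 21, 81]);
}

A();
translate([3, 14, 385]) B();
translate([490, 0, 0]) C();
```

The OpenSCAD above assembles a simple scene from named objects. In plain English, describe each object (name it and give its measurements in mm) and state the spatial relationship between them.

A is a four-legged stool. The seat is 330×265 mm, 30 mm thick, top at z = 385 mm. It stands on four square legs, each 30×30 mm in cross-section, from z = 0 to the seat underside, each flush with a corner of the seat.

B is an open-topped rectangular box: outside dimensions 253×250×110 mm, with a uniform wall and base thickness of 19 mm. The base is a full 253×250 slab on the floor; four walls sit on top of the base. The front and back walls (the −y and +y sides) span the full width; the two side walls fit between them.

C is a rectangular picture frame lying in the x–z plane (depth along y). The opening is 632 mm wide (x) by 603 mm tall (z), surrounded by a border 81 mm wide on all four sides. The frame is 21 mm deep and is made of two full-height vertical stiles with two horizontal rails fitted between them.

The open box is on top of the stool. The picture frame is on the floor beside the stool on its +x side.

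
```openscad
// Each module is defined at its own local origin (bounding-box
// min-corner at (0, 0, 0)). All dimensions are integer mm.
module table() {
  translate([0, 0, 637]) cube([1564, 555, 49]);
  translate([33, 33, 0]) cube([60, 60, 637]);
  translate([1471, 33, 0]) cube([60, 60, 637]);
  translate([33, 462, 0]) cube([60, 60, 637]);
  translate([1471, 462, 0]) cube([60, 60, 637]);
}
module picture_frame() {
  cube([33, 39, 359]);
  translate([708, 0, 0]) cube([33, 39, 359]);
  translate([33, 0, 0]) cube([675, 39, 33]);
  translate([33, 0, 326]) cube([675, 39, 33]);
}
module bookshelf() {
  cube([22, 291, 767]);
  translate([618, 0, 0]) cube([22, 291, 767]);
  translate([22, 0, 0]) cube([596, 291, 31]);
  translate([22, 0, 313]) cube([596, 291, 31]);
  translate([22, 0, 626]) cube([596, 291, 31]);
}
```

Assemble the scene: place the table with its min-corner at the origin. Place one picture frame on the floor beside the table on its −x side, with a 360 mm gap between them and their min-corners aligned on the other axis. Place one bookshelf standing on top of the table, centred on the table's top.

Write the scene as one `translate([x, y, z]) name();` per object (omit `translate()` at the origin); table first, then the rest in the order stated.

table();
translate([-1101, 0, 0]) picture_frame();
translate([462, 132, 686]) bookshelf();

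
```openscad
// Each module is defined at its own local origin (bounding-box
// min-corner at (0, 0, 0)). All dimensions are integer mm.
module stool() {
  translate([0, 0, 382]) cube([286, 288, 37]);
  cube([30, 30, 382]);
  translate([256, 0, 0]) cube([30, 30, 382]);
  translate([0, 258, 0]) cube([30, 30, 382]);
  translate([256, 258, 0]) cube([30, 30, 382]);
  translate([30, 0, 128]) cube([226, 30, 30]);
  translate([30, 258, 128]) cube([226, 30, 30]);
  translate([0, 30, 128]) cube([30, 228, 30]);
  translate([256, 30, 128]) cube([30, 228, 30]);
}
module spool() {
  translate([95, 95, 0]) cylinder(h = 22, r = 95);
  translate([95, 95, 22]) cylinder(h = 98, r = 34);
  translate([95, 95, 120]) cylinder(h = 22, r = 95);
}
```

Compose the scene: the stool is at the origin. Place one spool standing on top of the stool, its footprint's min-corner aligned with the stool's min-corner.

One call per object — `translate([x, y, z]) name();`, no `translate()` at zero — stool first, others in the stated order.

stool();
translate([0, 0, 419]) spool();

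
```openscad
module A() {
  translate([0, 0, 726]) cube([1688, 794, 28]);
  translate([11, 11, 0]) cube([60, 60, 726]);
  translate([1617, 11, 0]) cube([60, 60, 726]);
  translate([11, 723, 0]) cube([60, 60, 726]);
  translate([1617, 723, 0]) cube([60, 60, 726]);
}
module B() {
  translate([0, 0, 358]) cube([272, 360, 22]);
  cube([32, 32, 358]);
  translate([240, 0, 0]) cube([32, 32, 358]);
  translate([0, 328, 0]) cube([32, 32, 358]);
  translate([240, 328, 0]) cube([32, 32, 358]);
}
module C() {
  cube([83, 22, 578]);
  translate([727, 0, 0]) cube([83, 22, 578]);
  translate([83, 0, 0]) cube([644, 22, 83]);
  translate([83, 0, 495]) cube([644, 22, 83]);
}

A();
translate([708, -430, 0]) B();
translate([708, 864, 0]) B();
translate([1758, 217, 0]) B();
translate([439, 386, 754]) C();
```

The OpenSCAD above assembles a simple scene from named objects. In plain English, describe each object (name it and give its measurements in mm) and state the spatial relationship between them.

A is a table with a 1688×794 mm rectangular top, 28 mm thick, top surface at z = 754 mm, supported by four 60×60 mm square legs, each inset 11 mm from the nearest pair of top edges, running from the floor.

B is a four-legged stool. The seat is 272×360 mm, 22 mm thick, top at z = 380 mm. It stands on four square legs, each 32×32 mm in cross-section, from z = 0 to the seat underside, each flush with a corner of the seat.

C is a rectangular picture frame lying in the x–z plane (depth along y). The opening is 644 mm wide (x) by 412 mm tall (z), surrounded by a border 83 mm wide on all four sides. The frame is 22 mm deep and is made of two full-height vertical stiles with two horizontal rails fitted between them.

Three stools sit around the table at the −y, +y, +x sides. The picture frame is on top of the table, centred.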